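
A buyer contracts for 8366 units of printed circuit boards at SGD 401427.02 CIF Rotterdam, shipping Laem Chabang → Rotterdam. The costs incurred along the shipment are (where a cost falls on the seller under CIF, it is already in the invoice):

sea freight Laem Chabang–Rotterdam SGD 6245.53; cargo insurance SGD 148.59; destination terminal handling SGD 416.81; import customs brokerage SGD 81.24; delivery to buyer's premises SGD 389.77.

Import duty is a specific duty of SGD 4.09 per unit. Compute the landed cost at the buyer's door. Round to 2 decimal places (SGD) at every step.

Total landed cost: SGD 436531.78

CIF: the seller pays costs through ocean freight and marine insurance to the destination port.
Already in the invoice (seller's account under CIF): freight, insurance — exclude.
The CIF price already equals the CIF value: 401427.02
Import duty = 8366 × 4.09 = 34216.94
Buyer bears: destination terminal 416.81 + brokerage 81.24 + delivery 389.77 + duty 34216.94 = 35104.76
Landed cost = invoice 401427.02 + 35104.76 = 436531.78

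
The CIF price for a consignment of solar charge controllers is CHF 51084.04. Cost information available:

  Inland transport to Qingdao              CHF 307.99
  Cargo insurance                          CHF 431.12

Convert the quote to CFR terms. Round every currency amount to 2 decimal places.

Not relevant to the conversion: inland to port — on the seller under both CIF and CFR; already in the CIF price and stays in the CFR price.
From CIF to CFR, the seller no longer bears: insurance.
CFR price = 51084.04 − 431.12 = 50652.92

CFR price: CHF 50652.92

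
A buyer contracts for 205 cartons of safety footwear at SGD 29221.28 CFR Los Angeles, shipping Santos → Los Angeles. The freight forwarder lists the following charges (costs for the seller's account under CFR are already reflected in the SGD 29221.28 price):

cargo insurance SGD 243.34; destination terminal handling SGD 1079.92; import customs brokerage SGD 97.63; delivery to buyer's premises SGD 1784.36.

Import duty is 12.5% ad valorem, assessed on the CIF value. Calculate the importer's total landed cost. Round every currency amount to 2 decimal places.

Total landed cost: SGD 36109.61

CFR: the seller pays costs through ocean freight to the destination port, but not insurance.
CIF value = CFR price + insurance = 29221.28 + 243.34 = 29464.62
Import duty = 29464.62 × 12.5% = 3683.08
Buyer bears: insurance 243.34 + destination terminal 1079.92 + brokerage 97.63 + delivery 1784.36 + duty 3683.08 = 6888.33
Landed cost = invoice 29221.28 + 6888.33 = 36109.61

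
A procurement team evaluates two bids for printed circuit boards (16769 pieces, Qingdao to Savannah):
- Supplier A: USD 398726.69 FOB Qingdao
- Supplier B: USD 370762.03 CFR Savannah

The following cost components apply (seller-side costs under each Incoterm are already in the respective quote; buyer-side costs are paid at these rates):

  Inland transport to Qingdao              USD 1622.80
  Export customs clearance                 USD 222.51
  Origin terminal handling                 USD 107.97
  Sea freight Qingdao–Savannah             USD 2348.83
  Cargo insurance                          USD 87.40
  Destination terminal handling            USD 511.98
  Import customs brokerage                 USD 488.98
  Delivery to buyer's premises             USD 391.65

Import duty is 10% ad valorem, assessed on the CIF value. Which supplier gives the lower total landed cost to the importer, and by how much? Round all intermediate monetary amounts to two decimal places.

Supplier B is cheaper by USD 33344.84

Supplier A (FOB):
CIF value = FOB price + freight + insurance = 398726.69 + 2348.83 + 87.40 = 401162.92
Import duty = 401162.92 × 10% = 40116.29
Buyer bears (A): 2348.83 + 87.40 + 511.98 + 488.98 + 391.65 = 3828.84
Landed cost (A) = invoice 398726.69 + 3828.84 + duty 40116.29 = 442671.82
Supplier B (CFR):
CIF value = CFR price + insurance = 370762.03 + 87.40 = 370849.43
Import duty = 370849.43 × 10% = 37084.94
Buyer bears (B): 87.40 + 511.98 + 488.98 + 391.65 = 1480.01
Landed cost (B) = invoice 370762.03 + 1480.01 + duty 37084.94 = 409326.98
Difference = |442671.82 − 409326.98| = 33344.84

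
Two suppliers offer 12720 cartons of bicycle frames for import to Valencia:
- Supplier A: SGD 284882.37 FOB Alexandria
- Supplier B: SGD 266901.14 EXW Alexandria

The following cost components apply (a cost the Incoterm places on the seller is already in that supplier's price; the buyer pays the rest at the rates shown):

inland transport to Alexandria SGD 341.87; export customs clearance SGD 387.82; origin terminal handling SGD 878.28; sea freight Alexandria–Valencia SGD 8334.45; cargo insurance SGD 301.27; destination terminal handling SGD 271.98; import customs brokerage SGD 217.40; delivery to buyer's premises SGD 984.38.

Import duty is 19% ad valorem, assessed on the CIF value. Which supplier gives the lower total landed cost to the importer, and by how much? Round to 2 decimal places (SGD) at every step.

Supplier B is cheaper by SGD 19484.18

Supplier A (FOB):
CIF value = FOB price + freight + insurance = 284882.37 + 8334.45 + 301.27 = 293518.09
Import duty = 293518.09 × 19% = 55768.44
Buyer bears (A): 8334.45 + 301.27 + 271.98 + 217.40 + 984.38 = 10109.48
Landed cost (A) = invoice 284882.37 + 10109.48 + duty 55768.44 = 350760.29
Supplier B (EXW):
CIF value = EXW price + inland to port + export clearance + origin terminal + freight + insurance = 266901.14 + 341.87 + 387.82 + 878.28 + 8334.45 + 301.27 = 277144.83
Import duty = 277144.83 × 19% = 52657.52
Buyer bears (B): 341.87 + 387.82 + 878.28 + 8334.45 + 301.27 + 271.98 + 217.40 + 984.38 = 11717.45
Landed cost (B) = invoice 266901.14 + 11717.45 + duty 52657.52 = 331276.11
Difference = |350760.29 − 331276.11| = 19484.18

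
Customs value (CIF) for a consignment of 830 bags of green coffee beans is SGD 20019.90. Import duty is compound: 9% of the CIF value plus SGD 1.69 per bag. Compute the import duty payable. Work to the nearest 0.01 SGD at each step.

Ad valorem component: 20019.90 × 9% = 1801.79
Specific component: 830 × 1.69 = 1402.70
Import duty = 1801.79 + 1402.70 = 3204.49

Import duty: SGD 3204.49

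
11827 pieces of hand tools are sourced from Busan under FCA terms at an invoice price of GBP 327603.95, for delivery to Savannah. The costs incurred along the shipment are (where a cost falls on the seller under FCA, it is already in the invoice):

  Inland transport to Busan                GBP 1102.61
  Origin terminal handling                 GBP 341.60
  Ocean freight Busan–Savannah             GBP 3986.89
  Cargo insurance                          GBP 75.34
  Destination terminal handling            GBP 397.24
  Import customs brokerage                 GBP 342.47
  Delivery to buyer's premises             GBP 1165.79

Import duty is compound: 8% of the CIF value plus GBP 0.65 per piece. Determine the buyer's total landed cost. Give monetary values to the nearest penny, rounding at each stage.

FCA: the seller delivers export-cleared goods to the carrier; the buyer bears costs from that point.
Already in the invoice (seller's account under FCA): inland to port — exclude.
CIF value = FCA price + origin terminal + freight + insurance = 327603.95 + 341.60 + 3986.89 + 75.34 = 332007.78
Ad valorem component: 332007.78 × 8% = 26560.62
Specific component: 11827 × 0.65 = 7687.55
Import duty = 26560.62 + 7687.55 = 34248.17
Buyer bears: origin terminal 341.60 + freight 3986.89 + insurance 75.34 + destination terminal 397.24 + brokerage 342.47 + delivery 1165.79 + duty 34248.17 = 40557.50
Landed cost = invoice 327603.95 + 40557.50 = 368161.45

Total landed cost: GBP 368161.45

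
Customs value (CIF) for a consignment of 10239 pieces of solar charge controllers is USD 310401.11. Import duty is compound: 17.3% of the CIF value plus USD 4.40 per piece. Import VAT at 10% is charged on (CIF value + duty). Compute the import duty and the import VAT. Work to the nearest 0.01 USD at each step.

Ad valorem component: 310401.11 × 17.3% = 53699.39
Specific component: 10239 × 4.40 = 45051.60
Import duty = 53699.39 + 45051.60 = 98750.99
VAT base = CIF + duty = 310401.11 + 98750.99 = 409152.10
Import VAT = 409152.10 × 10% = 40915.21

Import duty: USD 98750.99; import VAT: USD 40915.21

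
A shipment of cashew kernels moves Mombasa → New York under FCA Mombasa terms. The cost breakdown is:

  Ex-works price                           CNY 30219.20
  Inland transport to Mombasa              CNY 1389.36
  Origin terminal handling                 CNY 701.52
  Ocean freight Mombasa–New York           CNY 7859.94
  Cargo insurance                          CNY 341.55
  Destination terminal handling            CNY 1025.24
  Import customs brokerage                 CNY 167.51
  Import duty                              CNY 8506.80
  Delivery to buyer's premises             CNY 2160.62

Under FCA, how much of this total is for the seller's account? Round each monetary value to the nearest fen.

Seller's account: CNY 31608.56

FCA: the seller delivers export-cleared goods to the carrier; the buyer bears costs from that point.
Seller's account: goods 30219.20 + inland to port 1389.36 = 31608.56
Buyer's account: origin terminal 701.52 + freight 7859.94 + insurance 341.55 + destination terminal 1025.24 + brokerage 167.51 + duty 8506.80 + delivery 2160.62 = 20763.18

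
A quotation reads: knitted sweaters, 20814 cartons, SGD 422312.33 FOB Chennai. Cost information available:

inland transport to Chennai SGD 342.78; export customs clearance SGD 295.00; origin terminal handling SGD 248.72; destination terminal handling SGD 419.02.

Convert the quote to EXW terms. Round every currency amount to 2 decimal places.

Not relevant to the conversion: destination terminal — on the buyer under both terms; not part of either seller's price.
From FOB to EXW, the seller no longer bears: inland to port, export clearance, origin terminal.
EXW price = 422312.33 − 342.78 − 295.00 − 248.72 = 421425.83

EXW price: SGD 421425.83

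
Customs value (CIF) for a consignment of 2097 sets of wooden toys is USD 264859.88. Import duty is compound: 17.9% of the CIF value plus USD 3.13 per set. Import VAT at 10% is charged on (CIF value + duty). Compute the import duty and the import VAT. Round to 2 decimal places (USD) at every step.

Import duty: USD 53973.53; import VAT: USD 31883.34

Ad valorem component: 264859.88 × 17.9% = 47409.92
Specific component: 2097 × 3.13 = 6563.61
Import duty = 47409.92 + 6563.61 = 53973.53
VAT base = CIF + duty = 264859.88 + 53973.53 = 318833.41
Import VAT = 318833.41 × 10% = 31883.34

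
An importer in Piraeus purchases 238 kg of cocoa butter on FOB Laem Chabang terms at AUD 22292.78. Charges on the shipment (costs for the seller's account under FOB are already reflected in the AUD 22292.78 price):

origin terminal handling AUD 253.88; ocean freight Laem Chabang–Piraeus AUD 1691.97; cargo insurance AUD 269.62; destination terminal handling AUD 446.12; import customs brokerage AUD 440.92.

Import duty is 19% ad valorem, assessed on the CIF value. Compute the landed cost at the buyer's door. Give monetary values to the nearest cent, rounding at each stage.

FOB: the seller bears costs until goods are on board at the origin port; the buyer bears freight, insurance and all costs thereafter.
Already in the invoice (seller's account under FOB): origin terminal — exclude.
CIF value = FOB price + freight + insurance = 22292.78 + 1691.97 + 269.62 = 24254.37
Import duty = 24254.37 × 19% = 4608.33
Buyer bears: freight 1691.97 + insurance 269.62 + destination terminal 446.12 + brokerage 440.92 + duty 4608.33 = 7456.96
Landed cost = invoice 22292.78 + 7456.96 = 29749.74

Total landed cost: AUD 29749.74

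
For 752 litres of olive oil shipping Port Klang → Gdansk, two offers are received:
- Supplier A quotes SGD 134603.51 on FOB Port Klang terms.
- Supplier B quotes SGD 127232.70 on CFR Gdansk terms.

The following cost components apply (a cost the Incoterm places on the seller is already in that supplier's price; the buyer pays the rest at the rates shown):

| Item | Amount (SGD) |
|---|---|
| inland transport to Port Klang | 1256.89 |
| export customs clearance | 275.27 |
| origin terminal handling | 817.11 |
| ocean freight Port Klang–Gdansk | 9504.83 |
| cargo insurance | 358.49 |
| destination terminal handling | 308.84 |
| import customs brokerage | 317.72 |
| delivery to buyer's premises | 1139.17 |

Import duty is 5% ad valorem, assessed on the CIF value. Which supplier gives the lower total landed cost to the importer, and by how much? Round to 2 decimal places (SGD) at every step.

Supplier B is cheaper by SGD 17719.42

Supplier A (FOB):
CIF value = FOB price + freight + insurance = 134603.51 + 9504.83 + 358.49 = 144466.83
Import duty = 144466.83 × 5% = 7223.34
Buyer bears (A): 9504.83 + 358.49 + 308.84 + 317.72 + 1139.17 = 11629.05
Landed cost (A) = invoice 134603.51 + 11629.05 + duty 7223.34 = 153455.90
Supplier B (CFR):
CIF value = CFR price + insurance = 127232.70 + 358.49 = 127591.19
Import duty = 127591.19 × 5% = 6379.56
Buyer bears (B): 358.49 + 308.84 + 317.72 + 1139.17 = 2124.22
Landed cost (B) = invoice 127232.70 + 2124.22 + duty 6379.56 = 135736.48
Difference = |153455.90 − 135736.48| = 17719.42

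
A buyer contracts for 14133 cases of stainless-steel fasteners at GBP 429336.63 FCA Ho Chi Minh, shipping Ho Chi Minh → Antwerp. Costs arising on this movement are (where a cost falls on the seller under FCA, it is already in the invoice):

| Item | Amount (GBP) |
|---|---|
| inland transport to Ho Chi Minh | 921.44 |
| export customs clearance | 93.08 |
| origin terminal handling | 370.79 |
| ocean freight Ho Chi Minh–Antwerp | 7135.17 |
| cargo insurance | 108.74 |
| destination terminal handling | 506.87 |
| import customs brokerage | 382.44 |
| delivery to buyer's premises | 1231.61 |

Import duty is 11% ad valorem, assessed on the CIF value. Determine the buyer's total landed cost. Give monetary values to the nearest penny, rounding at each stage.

Total landed cost: GBP 487136.90

FCA: the seller delivers export-cleared goods to the carrier; the buyer bears costs from that point.
Already in the invoice (seller's account under FCA): inland to port, export clearance — exclude.
CIF value = FCA price + origin terminal + freight + insurance = 429336.63 + 370.79 + 7135.17 + 108.74 = 436951.33
Import duty = 436951.33 × 11% = 48064.65
Buyer bears: origin terminal 370.79 + freight 7135.17 + insurance 108.74 + destination terminal 506.87 + brokerage 382.44 + delivery 1231.61 + duty 48064.65 = 57800.27
Landed cost = invoice 429336.63 + 57800.27 = 487136.90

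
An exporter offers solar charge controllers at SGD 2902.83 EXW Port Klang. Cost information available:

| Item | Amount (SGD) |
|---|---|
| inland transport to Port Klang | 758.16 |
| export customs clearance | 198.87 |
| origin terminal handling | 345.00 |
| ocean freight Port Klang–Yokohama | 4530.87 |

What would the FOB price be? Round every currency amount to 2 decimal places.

FOB price: SGD 4204.86

Not relevant to the conversion: freight — on the buyer under both terms; not part of either seller's price.
From EXW to FOB, the seller additionally bears: inland to port, export clearance, origin terminal.
FOB price = 2902.83 + 758.16 + 198.87 + 345.00 = 4204.86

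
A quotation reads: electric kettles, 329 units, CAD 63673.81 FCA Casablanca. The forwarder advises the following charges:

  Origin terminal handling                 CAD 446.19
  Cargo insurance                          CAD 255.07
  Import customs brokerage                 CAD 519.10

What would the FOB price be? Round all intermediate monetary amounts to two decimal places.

Not relevant to the conversion: insurance, brokerage — on the buyer under both terms; not part of either seller's price.
From FCA to FOB, the seller additionally bears: origin terminal.
FOB price = 63673.81 + 446.19 = 64120.00

FOB price: CAD 64120.00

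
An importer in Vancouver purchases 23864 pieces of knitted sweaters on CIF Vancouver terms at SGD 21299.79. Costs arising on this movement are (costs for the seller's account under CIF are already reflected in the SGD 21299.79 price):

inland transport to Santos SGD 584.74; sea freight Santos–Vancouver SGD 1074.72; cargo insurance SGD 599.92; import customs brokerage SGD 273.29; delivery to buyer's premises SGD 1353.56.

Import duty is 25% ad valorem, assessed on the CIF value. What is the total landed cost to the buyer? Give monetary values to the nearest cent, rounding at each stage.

Total landed cost: SGD 28251.59

CIF: the seller pays costs through ocean freight and marine insurance to the destination port.
Already in the invoice (seller's account under CIF): inland to port, freight, insurance — exclude.
The CIF price already equals the CIF value: 21299.79
Import duty = 21299.79 × 25% = 5324.95
Buyer bears: brokerage 273.29 + delivery 1353.56 + duty 5324.95 = 6951.80
Landed cost = invoice 21299.79 + 6951.80 = 28251.59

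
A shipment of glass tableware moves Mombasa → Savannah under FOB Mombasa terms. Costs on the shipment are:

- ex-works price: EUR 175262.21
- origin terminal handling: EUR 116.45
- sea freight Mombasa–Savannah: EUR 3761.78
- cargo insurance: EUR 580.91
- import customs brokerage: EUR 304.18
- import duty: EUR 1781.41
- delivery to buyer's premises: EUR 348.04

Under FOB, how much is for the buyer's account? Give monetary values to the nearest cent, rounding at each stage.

FOB: the seller bears costs until goods are on board at the origin port; the buyer bears freight, insurance and all costs thereafter.
Seller's account: goods 175262.21 + origin terminal 116.45 = 175378.66
Buyer's account: freight 3761.78 + insurance 580.91 + brokerage 304.18 + duty 1781.41 + delivery 348.04 = 6776.32

Buyer's account: EUR 6776.32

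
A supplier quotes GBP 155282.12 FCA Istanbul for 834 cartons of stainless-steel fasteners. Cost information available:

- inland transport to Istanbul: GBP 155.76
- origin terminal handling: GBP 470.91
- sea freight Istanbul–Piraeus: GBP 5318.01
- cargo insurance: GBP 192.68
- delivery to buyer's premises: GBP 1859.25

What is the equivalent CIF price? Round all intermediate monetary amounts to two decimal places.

Not relevant to the conversion: inland to port — on the seller under both FCA and CIF; already in the FCA price and stays in the CIF price. delivery — on the buyer under both terms; not part of either seller's price.
From FCA to CIF, the seller additionally bears: origin terminal, freight, insurance.
CIF price = 155282.12 + 470.91 + 5318.01 + 192.68 = 161263.72

CIF price: GBP 161263.72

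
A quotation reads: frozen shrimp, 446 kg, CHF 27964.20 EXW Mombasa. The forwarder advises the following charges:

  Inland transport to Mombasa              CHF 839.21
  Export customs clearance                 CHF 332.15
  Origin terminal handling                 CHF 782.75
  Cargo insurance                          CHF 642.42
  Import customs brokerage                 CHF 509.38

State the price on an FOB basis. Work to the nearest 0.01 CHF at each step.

Not relevant to the conversion: insurance, brokerage — on the buyer under both terms; not part of either seller's price.
From EXW to FOB, the seller additionally bears: inland to port, export clearance, origin terminal.
FOB price = 27964.20 + 839.21 + 332.15 + 782.75 = 29918.31

FOB price: CHF 29918.31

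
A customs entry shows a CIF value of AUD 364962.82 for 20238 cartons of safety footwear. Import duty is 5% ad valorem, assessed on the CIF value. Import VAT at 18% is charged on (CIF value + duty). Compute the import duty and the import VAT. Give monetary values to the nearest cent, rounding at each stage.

Import duty: AUD 18248.14; import VAT: AUD 68977.97

Import duty = 364962.82 × 5% = 18248.14
VAT base = CIF + duty = 364962.82 + 18248.14 = 383210.96
Import VAT = 383210.96 × 18% = 68977.97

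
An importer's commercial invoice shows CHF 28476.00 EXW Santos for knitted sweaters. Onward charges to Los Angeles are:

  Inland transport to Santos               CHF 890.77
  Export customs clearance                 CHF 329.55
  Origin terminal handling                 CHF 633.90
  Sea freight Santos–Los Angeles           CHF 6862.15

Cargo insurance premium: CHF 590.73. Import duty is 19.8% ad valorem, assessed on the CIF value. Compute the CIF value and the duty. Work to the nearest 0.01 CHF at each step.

CIF value: CHF 37783.10; import duty: CHF 7481.05

CIF = EXW price + pre-shipment costs + freight + insurance
CIF = 28476.00 + 890.77 + 329.55 + 633.90 + 6862.15 + 590.73 = 37783.10
Import duty = 37783.10 × 19.8% = 7481.05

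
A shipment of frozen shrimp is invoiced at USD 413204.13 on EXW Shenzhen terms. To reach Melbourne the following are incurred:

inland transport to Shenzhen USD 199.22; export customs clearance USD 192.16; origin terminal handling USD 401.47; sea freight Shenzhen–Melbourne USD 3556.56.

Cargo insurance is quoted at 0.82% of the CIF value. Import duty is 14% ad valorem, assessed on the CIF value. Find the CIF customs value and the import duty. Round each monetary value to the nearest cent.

CIF value: USD 421005.79; import duty: USD 58940.81

Let C be the CIF value. C = EXW price + pre-shipment costs + freight + 0.82% × C
C − 0.82% × C = 413204.13 + 199.22 + 192.16 + 401.47 + 3556.56
0.9918 × C = 417553.54
C = 417553.54 / 0.9918 = 421005.79
Insurance premium = 0.82% × 421005.79 = 3452.25
Import duty = 421005.79 × 14% = 58940.81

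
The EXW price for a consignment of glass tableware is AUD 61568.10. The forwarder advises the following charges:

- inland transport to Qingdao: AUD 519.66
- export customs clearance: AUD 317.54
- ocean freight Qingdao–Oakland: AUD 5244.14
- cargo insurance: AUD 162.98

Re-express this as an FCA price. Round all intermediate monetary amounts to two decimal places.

Not relevant to the conversion: insurance, freight — on the buyer under both terms; not part of either seller's price.
From EXW to FCA, the seller additionally bears: inland to port, export clearance.
FCA price = 61568.10 + 519.66 + 317.54 = 62405.30

FCA price: AUD 62405.30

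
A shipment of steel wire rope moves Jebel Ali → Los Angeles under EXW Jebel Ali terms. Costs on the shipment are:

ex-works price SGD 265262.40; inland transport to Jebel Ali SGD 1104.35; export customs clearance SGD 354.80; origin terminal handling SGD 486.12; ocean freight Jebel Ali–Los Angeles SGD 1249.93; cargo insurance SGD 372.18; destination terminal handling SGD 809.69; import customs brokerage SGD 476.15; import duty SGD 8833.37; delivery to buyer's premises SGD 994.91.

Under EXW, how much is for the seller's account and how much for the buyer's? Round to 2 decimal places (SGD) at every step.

EXW: the seller makes goods available at their premises; the buyer bears all onward costs.
Seller's account: goods 265262.40 = 265262.40
Buyer's account: inland to port 1104.35 + export clearance 354.80 + origin terminal 486.12 + freight 1249.93 + insurance 372.18 + destination terminal 809.69 + brokerage 476.15 + duty 8833.37 + delivery 994.91 = 14681.50

Seller: SGD 265262.40; buyer: SGD 14681.50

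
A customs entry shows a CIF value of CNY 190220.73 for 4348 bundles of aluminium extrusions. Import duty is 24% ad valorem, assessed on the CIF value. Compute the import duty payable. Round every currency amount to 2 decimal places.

Import duty = 190220.73 × 24% = 45652.98

Import duty: CNY 45652.98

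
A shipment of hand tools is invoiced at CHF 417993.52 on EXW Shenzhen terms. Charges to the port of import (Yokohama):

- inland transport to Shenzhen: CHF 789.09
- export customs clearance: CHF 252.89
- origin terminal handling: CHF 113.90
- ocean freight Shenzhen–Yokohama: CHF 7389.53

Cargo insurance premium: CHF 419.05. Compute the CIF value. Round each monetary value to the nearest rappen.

CIF = EXW price + pre-shipment costs + freight + insurance
CIF = 417993.52 + 789.09 + 252.89 + 113.90 + 7389.53 + 419.05 = 426957.98

CIF value: CHF 426957.98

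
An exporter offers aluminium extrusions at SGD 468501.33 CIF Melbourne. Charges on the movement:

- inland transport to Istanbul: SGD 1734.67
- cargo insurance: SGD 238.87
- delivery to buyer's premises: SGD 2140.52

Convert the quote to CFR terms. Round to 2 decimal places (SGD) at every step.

Not relevant to the conversion: inland to port — on the seller under both CIF and CFR; already in the CIF price and stays in the CFR price. delivery — on the buyer under both terms; not part of either seller's price.
From CIF to CFR, the seller no longer bears: insurance.
CFR price = 468501.33 − 238.87 = 468262.46

CFR price: SGD 468262.46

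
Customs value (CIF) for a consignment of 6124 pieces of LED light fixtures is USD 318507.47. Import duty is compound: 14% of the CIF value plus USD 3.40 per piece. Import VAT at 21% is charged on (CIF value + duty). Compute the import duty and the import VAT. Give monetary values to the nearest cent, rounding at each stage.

Import duty: USD 65412.65; import VAT: USD 80623.23

Ad valorem component: 318507.47 × 14% = 44591.05
Specific component: 6124 × 3.40 = 20821.60
Import duty = 44591.05 + 20821.60 = 65412.65
VAT base = CIF + duty = 318507.47 + 65412.65 = 383920.12
Import VAT = 383920.12 × 21% = 80623.23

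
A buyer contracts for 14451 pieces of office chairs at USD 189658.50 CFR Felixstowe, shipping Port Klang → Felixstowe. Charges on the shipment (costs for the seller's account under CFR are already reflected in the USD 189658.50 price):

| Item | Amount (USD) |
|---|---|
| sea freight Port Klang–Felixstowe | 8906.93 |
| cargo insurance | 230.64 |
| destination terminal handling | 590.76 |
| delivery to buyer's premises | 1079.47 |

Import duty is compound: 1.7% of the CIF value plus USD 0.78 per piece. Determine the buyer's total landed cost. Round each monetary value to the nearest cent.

Total landed cost: USD 206059.27

CFR: the seller pays costs through ocean freight to the destination port, but not insurance.
Already in the invoice (seller's account under CFR): freight — exclude.
CIF value = CFR price + insurance = 189658.50 + 230.64 = 189889.14
Ad valorem component: 189889.14 × 1.7% = 3228.12
Specific component: 14451 × 0.78 = 11271.78
Import duty = 3228.12 + 11271.78 = 14499.90
Buyer bears: insurance 230.64 + destination terminal 590.76 + delivery 1079.47 + duty 14499.90 = 16400.77
Landed cost = invoice 189658.50 + 16400.77 = 206059.27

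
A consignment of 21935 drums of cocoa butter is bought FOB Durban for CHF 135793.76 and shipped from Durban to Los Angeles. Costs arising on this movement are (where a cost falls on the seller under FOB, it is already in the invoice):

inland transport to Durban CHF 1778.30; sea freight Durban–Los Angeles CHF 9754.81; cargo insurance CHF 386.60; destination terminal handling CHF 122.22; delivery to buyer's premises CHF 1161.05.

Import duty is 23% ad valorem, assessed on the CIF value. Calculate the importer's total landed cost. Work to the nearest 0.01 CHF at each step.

FOB: the seller bears costs until goods are on board at the origin port; the buyer bears freight, insurance and all costs thereafter.
Already in the invoice (seller's account under FOB): inland to port — exclude.
CIF value = FOB price + freight + insurance = 135793.76 + 9754.81 + 386.60 = 145935.17
Import duty = 145935.17 × 23% = 33565.09
Buyer bears: freight 9754.81 + insurance 386.60 + destination terminal 122.22 + delivery 1161.05 + duty 33565.09 = 44989.77
Landed cost = invoice 135793.76 + 44989.77 = 180783.53

Total landed cost: CHF 180783.53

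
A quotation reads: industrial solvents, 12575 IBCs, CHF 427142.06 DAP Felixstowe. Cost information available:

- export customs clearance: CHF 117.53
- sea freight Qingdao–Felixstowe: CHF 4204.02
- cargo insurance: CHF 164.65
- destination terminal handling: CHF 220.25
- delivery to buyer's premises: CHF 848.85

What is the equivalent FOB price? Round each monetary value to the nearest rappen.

FOB price: CHF 421704.29

Not relevant to the conversion: export clearance — on the seller under both DAP and FOB; already in the DAP price and stays in the FOB price.
From DAP to FOB, the seller no longer bears: freight, insurance, destination terminal, delivery.
FOB price = 427142.06 − 4204.02 − 164.65 − 220.25 − 848.85 = 421704.29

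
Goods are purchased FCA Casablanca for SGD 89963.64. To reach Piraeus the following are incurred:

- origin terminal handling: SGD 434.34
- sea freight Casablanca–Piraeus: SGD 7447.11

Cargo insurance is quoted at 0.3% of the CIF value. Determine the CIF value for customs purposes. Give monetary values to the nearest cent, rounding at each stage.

Let C be the CIF value. C = FCA price + pre-shipment costs + freight + 0.3% × C
C − 0.3% × C = 89963.64 + 434.34 + 7447.11
0.997 × C = 97845.09
C = 97845.09 / 0.997 = 98139.51
Insurance premium = 0.3% × 98139.51 = 294.42

CIF value: SGD 98139.51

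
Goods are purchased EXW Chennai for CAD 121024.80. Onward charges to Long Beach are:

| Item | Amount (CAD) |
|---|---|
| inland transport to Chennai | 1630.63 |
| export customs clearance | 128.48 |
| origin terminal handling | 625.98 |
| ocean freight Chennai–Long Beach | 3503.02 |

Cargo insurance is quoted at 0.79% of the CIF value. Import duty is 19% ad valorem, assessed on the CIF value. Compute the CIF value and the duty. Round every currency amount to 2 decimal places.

CIF value: CAD 127923.51; import duty: CAD 24305.47

Let C be the CIF value. C = EXW price + pre-shipment costs + freight + 0.79% × C
C − 0.79% × C = 121024.80 + 1630.63 + 128.48 + 625.98 + 3503.02
0.9921 × C = 126912.91
C = 126912.91 / 0.9921 = 127923.51
Insurance premium = 0.79% × 127923.51 = 1010.60
Import duty = 127923.51 × 19% = 24305.47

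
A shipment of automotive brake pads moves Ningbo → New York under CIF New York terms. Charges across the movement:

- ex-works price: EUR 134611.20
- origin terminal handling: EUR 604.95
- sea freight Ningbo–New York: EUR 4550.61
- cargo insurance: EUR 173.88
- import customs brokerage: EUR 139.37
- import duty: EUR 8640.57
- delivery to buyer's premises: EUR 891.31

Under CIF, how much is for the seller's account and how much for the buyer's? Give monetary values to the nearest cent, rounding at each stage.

Seller: EUR 139940.64; buyer: EUR 9671.25

CIF: the seller pays costs through ocean freight and marine insurance to the destination port.
Seller's account: goods 134611.20 + origin terminal 604.95 + freight 4550.61 + insurance 173.88 = 139940.64
Buyer's account: brokerage 139.37 + duty 8640.57 + delivery 891.31 = 9671.25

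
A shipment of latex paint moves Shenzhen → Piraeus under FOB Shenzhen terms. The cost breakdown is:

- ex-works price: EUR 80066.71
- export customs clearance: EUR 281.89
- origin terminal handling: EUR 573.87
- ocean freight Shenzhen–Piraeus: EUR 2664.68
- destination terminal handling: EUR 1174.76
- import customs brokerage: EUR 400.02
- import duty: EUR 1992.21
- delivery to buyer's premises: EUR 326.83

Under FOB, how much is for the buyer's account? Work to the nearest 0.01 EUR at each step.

Buyer's account: EUR 6558.50

FOB: the seller bears costs until goods are on board at the origin port; the buyer bears freight, insurance and all costs thereafter.
Seller's account: goods 80066.71 + export clearance 281.89 + origin terminal 573.87 = 80922.47
Buyer's account: freight 2664.68 + destination terminal 1174.76 + brokerage 400.02 + duty 1992.21 + delivery 326.83 = 6558.50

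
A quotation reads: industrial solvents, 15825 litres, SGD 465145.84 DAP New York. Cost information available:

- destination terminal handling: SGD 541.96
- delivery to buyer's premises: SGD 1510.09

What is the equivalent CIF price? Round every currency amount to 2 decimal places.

From DAP to CIF, the seller no longer bears: destination terminal, delivery.
CIF price = 465145.84 − 541.96 − 1510.09 = 463093.79

CIF price: SGD 463093.79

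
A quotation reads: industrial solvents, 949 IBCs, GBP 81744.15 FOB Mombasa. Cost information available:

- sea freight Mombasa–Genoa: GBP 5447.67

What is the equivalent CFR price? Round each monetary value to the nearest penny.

From FOB to CFR, the seller additionally bears: freight.
CFR price = 81744.15 + 5447.67 = 87191.82

CFR price: GBP 87191.82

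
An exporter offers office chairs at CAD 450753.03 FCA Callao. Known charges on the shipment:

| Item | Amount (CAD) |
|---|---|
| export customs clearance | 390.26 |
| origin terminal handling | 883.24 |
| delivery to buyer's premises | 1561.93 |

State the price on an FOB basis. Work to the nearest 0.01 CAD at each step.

FOB price: CAD 451636.27

Not relevant to the conversion: export clearance — on the seller under both FCA and FOB; already in the FCA price and stays in the FOB price. delivery — on the buyer under both terms; not part of either seller's price.
From FCA to FOB, the seller additionally bears: origin terminal.
FOB price = 450753.03 + 883.24 = 451636.27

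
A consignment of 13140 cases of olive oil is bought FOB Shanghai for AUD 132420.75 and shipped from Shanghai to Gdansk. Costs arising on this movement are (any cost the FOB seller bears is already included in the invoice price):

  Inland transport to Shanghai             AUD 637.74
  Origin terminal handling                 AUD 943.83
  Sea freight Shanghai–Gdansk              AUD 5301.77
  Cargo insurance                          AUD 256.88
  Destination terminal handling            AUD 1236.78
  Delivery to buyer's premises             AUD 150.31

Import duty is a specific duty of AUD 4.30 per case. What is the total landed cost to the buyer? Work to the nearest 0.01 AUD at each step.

FOB: the seller bears costs until goods are on board at the origin port; the buyer bears freight, insurance and all costs thereafter.
Already in the invoice (seller's account under FOB): inland to port, origin terminal — exclude.
CIF value = FOB price + freight + insurance = 132420.75 + 5301.77 + 256.88 = 137979.40
Import duty = 13140 × 4.30 = 56502.00
Buyer bears: freight 5301.77 + insurance 256.88 + destination terminal 1236.78 + delivery 150.31 + duty 56502.00 = 63447.74
Landed cost = invoice 132420.75 + 63447.74 = 195868.49

Total landed cost: AUD 195868.49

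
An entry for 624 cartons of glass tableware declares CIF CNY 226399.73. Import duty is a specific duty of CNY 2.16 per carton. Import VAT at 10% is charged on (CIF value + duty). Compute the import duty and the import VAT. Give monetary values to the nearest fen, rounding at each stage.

Import duty = 624 × 2.16 = 1347.84
VAT base = CIF + duty = 226399.73 + 1347.84 = 227747.57
Import VAT = 227747.57 × 10% = 22774.76

Import duty: CNY 1347.84; import VAT: CNY 22774.76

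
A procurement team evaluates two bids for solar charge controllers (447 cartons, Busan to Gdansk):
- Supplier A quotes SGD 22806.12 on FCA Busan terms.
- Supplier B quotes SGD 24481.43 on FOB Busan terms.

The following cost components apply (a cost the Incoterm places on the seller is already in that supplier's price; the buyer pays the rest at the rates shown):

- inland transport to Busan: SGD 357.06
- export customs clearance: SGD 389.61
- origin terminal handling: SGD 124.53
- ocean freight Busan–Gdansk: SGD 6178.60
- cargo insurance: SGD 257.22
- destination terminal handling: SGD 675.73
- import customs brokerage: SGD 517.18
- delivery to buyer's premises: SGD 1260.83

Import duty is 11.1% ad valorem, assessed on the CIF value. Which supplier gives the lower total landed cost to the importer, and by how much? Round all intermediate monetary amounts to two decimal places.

Supplier A is cheaper by SGD 1722.91

Supplier A (FCA):
CIF value = FCA price + origin terminal + freight + insurance = 22806.12 + 124.53 + 6178.60 + 257.22 = 29366.47
Import duty = 29366.47 × 11.1% = 3259.68
Buyer bears (A): 124.53 + 6178.60 + 257.22 + 675.73 + 517.18 + 1260.83 = 9014.09
Landed cost (A) = invoice 22806.12 + 9014.09 + duty 3259.68 = 35079.89
Supplier B (FOB):
CIF value = FOB price + freight + insurance = 24481.43 + 6178.60 + 257.22 = 30917.25
Import duty = 30917.25 × 11.1% = 3431.81
Buyer bears (B): 6178.60 + 257.22 + 675.73 + 517.18 + 1260.83 = 8889.56
Landed cost (B) = invoice 24481.43 + 8889.56 + duty 3431.81 = 36802.80
Difference = |35079.89 − 36802.80| = 1722.91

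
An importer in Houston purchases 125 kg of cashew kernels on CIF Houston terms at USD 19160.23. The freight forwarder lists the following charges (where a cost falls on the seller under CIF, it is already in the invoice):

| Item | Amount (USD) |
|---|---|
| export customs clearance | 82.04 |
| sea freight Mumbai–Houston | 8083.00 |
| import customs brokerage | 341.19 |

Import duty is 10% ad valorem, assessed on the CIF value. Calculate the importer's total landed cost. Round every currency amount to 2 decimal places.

CIF: the seller pays costs through ocean freight and marine insurance to the destination port.
Already in the invoice (seller's account under CIF): export clearance, freight — exclude.
The CIF price already equals the CIF value: 19160.23
Import duty = 19160.23 × 10% = 1916.02
Buyer bears: brokerage 341.19 + duty 1916.02 = 2257.21
Landed cost = invoice 19160.23 + 2257.21 = 21417.44

Total landed cost: USD 21417.44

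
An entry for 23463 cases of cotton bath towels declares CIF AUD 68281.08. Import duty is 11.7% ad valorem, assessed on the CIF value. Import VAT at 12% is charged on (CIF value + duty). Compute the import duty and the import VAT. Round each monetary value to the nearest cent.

Import duty: AUD 7988.89; import VAT: AUD 9152.40

Import duty = 68281.08 × 11.7% = 7988.89
VAT base = CIF + duty = 68281.08 + 7988.89 = 76269.97
Import VAT = 76269.97 × 12% = 9152.40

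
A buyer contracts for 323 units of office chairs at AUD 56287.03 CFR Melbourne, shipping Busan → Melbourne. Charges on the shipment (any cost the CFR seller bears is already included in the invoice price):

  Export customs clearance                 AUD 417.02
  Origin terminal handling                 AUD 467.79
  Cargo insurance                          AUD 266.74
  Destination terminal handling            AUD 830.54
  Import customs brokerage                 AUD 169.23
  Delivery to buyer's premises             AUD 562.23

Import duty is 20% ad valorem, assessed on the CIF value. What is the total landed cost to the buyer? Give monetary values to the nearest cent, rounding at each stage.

Total landed cost: AUD 69426.52

CFR: the seller pays costs through ocean freight to the destination port, but not insurance.
Already in the invoice (seller's account under CFR): export clearance, origin terminal — exclude.
CIF value = CFR price + insurance = 56287.03 + 266.74 = 56553.77
Import duty = 56553.77 × 20% = 11310.75
Buyer bears: insurance 266.74 + destination terminal 830.54 + brokerage 169.23 + delivery 562.23 + duty 11310.75 = 13139.49
Landed cost = invoice 56287.03 + 13139.49 = 69426.52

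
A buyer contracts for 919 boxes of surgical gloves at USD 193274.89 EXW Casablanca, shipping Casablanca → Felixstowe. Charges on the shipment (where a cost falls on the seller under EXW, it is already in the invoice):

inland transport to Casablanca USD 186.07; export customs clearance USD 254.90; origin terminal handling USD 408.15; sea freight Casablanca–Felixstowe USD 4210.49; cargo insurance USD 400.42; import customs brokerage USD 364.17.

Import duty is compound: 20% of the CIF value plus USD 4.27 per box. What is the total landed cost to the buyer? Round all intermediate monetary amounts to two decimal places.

Total landed cost: USD 242770.20

EXW: the seller makes goods available at their premises; the buyer bears all onward costs.
CIF value = EXW price + inland to port + export clearance + origin terminal + freight + insurance = 193274.89 + 186.07 + 254.90 + 408.15 + 4210.49 + 400.42 = 198734.92
Ad valorem component: 198734.92 × 20% = 39746.98
Specific component: 919 × 4.27 = 3924.13
Import duty = 39746.98 + 3924.13 = 43671.11
Buyer bears: inland to port 186.07 + export clearance 254.90 + origin terminal 408.15 + freight 4210.49 + insurance 400.42 + brokerage 364.17 + duty 43671.11 = 49495.31
Landed cost = invoice 193274.89 + 49495.31 = 242770.20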